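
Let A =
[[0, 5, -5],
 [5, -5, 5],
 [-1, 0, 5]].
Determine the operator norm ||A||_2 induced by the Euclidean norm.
||A||_2 ≈ 11.1351 (= sqrt(largest eigenvalue of A^T A))

||A||_2 = sigma_max(A) = sqrt(lambda_max(A^T A)). Form the symmetric matrix M = A^T A =
[[26, -25, 20],
 [-25, 50, -50],
 [20, -50, 75]].
Its characteristic polynomial (trace, sum of principal 2x2 minors, determinant of M give the coefficients) is
  p(λ) = det(λ I - M) = λ^3 - 151λ^2 + 3475λ - 15625.
No integer candidate from the rational root theorem (±divisors of 15625) is a root, so the roots are irrational. The cubic discriminant is Δ = 33287810000 > 0, so there are three distinct real roots. p(5) = -1900 and p(6) = 5 have opposite signs, so a root lies in (5, 6); Newton's method refines it to λ ≈ 5.9972. p(21) = 20 and p(22) = -1611 have opposite signs, so a root lies in (21, 22); Newton's method refines it to λ ≈ 21.0129. p(123) = -11812 and p(124) = 123 have opposite signs, so a root lies in (123, 124); Newton's method refines it to λ ≈ 123.9899. Check (Vieta): the three roots sum to 151, matching tr M = 151.
So the eigenvalues of A^T A are ≈ 5.9972, 21.0129, 123.9899 (all ≥ 0, as they must be for A^T A). The largest is λ_max ≈ 123.9899, hence ||A||_2 = sqrt(λ_max) ≈ 11.1351.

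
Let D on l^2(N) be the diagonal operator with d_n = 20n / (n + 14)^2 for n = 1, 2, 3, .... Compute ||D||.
||D|| = 5/14 (attained at n = 14)

For D diagonal, ||D|| = sup_n |d_n|. Treat f(x) = 20x / (x + 14)^2 for real x > 0. By the quotient rule, f'(x) = 20(14 - x)/(x + 14)^3, which is positive for x < 14 and negative for x > 14. So f has a unique maximum at x = 14, and since 14 is a positive integer, the supremum over n ≥ 1 is attained at n = 14: d_14 = 20·14/(14 + 14)^2 = 20·14/784 = 5/14. Hence ||D|| = 5/14.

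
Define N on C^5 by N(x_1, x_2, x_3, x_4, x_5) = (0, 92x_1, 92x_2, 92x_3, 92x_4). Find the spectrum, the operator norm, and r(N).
sigma(N) = {0}; ||N|| = 92; r(N) = 0. (N is nilpotent with N^5 = 0.)

On C^5, N is a strictly lower-triangular matrix with 92 on the subdiagonal and zeros elsewhere, so its characteristic polynomial is lambda^5 and every eigenvalue is 0: sigma(N) = {0}. For the operator norm, N e_i = 92e_{i+1} for i = 1, ..., 4 and N e_5 = 0, so the singular values of N are 92 (with multiplicity 4) and 0; hence ||N|| = 92. The spectral radius r(N) = max|lambda| = 0. Note ||N|| > r(N) — characteristic of non-normal nilpotent operators. Indeed N^5 = 0.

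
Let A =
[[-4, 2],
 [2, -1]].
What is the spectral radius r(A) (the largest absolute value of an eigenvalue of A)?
r(A) = 5

The eigenvalues of A are the roots of its characteristic polynomial. With M = A (coefficients from the trace and determinant):
  p(λ) = det(λ I - M) = λ^2 + 5λ.
For λ^2 + 5λ the discriminant is 25. It is a perfect square (5^2), so the roots are rational: λ = (-5 ± 5)/2 = 0, -5.
Thus the eigenvalues (to 4 decimals) are 0 (modulus 0); -5 (modulus 5). The spectral radius is the largest modulus: r(A) = 5. (Cross-check: r(A) ≤ ||A||_2 ≈ 5; equality holds whenever A is normal, though it can also hold for some non-normal A.)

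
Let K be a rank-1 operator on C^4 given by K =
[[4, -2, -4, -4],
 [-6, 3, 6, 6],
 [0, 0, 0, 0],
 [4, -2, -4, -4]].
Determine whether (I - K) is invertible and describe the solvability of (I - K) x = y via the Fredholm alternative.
(I - K) is invertible (det(I - K) = -2 ≠ 0), so for every y in C^4 the equation (I - K) x = y has a unique solution.

K has rank 1, so it is an outer product K = u v^T: every row of K is a multiple of one row vector. Reading off the entries, u = (2, -3, 0, 2) and v = (2, -1, -2, -2) (row i of K equals u_i·v^T). A rank-one matrix u v^T satisfies K u = u (v·u) and kills the (3)-dimensional subspace v^⊥, so its characteristic polynomial is lambda^3 (lambda - v·u) with v·u = tr K = 3. Hence the eigenvalues of I - K are 1 (multiplicity 3) and 1 - (3) = -2, so det(I - K) = -2. (Direct check: I - K =
[[-3, 2, 4, 4],
 [6, -2, -6, -6],
 [0, 0, 1, 0],
 [-4, 2, 4, 5]]
has determinant -2.) The finite-dimensional Fredholm alternative says: either (I - K) is invertible, or ker(I - K) ≠ {0} and then range(I - K) = ker((I - K)^*)^⊥, with dim ker(I - K) = dim ker((I - K)^*). Since det(I - K) ≠ 0, 1 is not an eigenvalue of K and ker(I - K) = {0}, so we are in the first case: for every y there is a unique x = (I - K)^(-1) y. Explicitly, by the Sherman–Morrison formula, (I - u v^T)^(-1) = I + u v^T/(1 - v·u), i.e. (I - K)^(-1) = I + K/(-2).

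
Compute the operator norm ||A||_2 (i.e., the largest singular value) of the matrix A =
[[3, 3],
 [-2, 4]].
||A||_2 = sqrt((38 + sqrt(148))/2) ≈ 5.0083 (= sqrt(largest eigenvalue of A^T A))

||A||_2 = sigma_max(A) = sqrt(lambda_max(A^T A)). Form the symmetric matrix M = A^T A =
[[13, 1],
 [1, 25]].
Its characteristic polynomial (trace, determinant of M give the coefficients) is
  p(λ) = det(λ I - M) = λ^2 - 38λ + 324.
For λ^2 - 38λ + 324 the discriminant is 148. It is nonnegative but not a perfect square, so the roots are real and irrational: λ = (38 ± sqrt(148))/2 ≈ 25.0828, 12.9172.
So the eigenvalues of A^T A are ≈ 12.9172, 25.0828 (all ≥ 0, as they must be for A^T A). The largest is λ_max = (38 + sqrt(148))/2 ≈ 25.0828, hence ||A||_2 = sqrt(λ_max) = sqrt((38 + sqrt(148))/2) ≈ 5.0083.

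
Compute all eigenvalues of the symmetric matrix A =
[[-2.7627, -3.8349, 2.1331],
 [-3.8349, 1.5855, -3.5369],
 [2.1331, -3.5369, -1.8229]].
sigma(A) ≈ {-5, -4, 6}

A is real symmetric, so its spectrum consists of real eigenvalues. Expanding the characteristic polynomial of the displayed matrix gives
  det(λ I - A) = p(λ) = λ^3 + (3)λ^2 + (-34)λ + (-120.0047).
Solving p(λ) = 0 yields eigenvalues ≈ -5, -4, 6. (A is shown rounded to 4 decimals, so these recover the underlying integer eigenvalues to within that precision.)
Verification: the trace of A = -3 equals the sum of eigenvalues -3, and det(A) ≈ 120.0047 matches the eigenvalue product 120.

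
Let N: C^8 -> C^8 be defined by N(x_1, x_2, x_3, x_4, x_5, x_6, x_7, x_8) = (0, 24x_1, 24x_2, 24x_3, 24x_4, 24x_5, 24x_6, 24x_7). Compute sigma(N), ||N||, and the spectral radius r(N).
sigma(N) = {0}; ||N|| = 24; r(N) = 0. (N is nilpotent with N^8 = 0.)

On C^8, N is a strictly lower-triangular matrix with 24 on the subdiagonal and zeros elsewhere, so its characteristic polynomial is lambda^8 and every eigenvalue is 0: sigma(N) = {0}. For the operator norm, N e_i = 24e_{i+1} for i = 1, ..., 7 and N e_8 = 0, so the singular values of N are 24 (with multiplicity 7) and 0; hence ||N|| = 24. The spectral radius r(N) = max|lambda| = 0. Note ||N|| > r(N) — characteristic of non-normal nilpotent operators. Indeed N^8 = 0.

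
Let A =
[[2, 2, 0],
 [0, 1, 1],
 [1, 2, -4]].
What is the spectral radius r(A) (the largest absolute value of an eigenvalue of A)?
r(A) = (2 + sqrt(44))/2 ≈ 4.3166

The eigenvalues of A are the roots of its characteristic polynomial. With M = A (coefficients from the trace, the sum of principal 2x2 minors, and det A):
  p(λ) = det(λ I - M) = λ^3 + λ^2 - 12λ + 10.
By the rational root theorem any rational root is an integer divisor of 10. Testing λ = 1: p(1) = 1 + 1 - 12 + 10 = 0, so λ = 1 is a root. Dividing out (λ - 1) leaves p(λ) = (λ - 1)(λ^2 + 2λ - 10). For λ^2 + 2λ - 10 the discriminant is 44. It is nonnegative but not a perfect square, so the roots are real and irrational: λ = (-2 ± sqrt(44))/2 ≈ 2.3166, -4.3166.
Thus the eigenvalues (to 4 decimals) are 2.3166 (modulus 2.3166); -4.3166 (modulus 4.3166); 1 (modulus 1). The spectral radius is the largest modulus: r(A) = (2 + sqrt(44))/2 ≈ 4.3166. (Cross-check: r(A) ≤ ||A||_2 ≈ 4.8381; equality holds whenever A is normal, though it can also hold for some non-normal A.)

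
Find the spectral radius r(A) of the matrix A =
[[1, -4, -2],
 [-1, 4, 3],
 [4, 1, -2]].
r(A) ≈ 2.7078

The eigenvalues of A are the roots of its characteristic polynomial. With M = A (coefficients from the trace, the sum of principal 2x2 minors, and det A):
  p(λ) = det(λ I - M) = λ^3 - 3λ^2 - 5λ + 17.
No integer candidate from the rational root theorem (±divisors of 17) is a root, so the roots are irrational. The cubic discriminant is Δ = -652 < 0, so there is one real root and a complex-conjugate pair. p(-3) = -22 and p(-2) = 7 have opposite signs, so a root lies in (-3, -2); Newton's method refines it to λ ≈ -2.3186. Dividing out (λ - (-2.3186)) leaves approximately λ^2 - 5.3186λ + 7.3319. For λ^2 - 5.3186λ + 7.3319 the discriminant is -1.0399. It is negative, so the remaining roots are the complex-conjugate pair λ ≈ 2.6593 ± 0.5099i. Their product equals the constant term, so |λ|^2 ≈ 7.3319 and |λ| ≈ 2.7078.
Thus the eigenvalues (to 4 decimals) are -2.3186 (modulus 2.3186); 2.6593 ± 0.5099i (modulus 2.7078). The spectral radius is the largest modulus: r(A) ≈ 2.7078. (Cross-check: r(A) ≤ ||A||_2 ≈ 6.9635; equality holds whenever A is normal, though it can also hold for some non-normal A.)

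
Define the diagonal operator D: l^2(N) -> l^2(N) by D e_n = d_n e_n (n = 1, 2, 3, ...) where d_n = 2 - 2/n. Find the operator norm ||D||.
||D|| = 2

For a diagonal operator on l^2 with entries d_n, ||D|| = sup_n |d_n|. Here d_1 = 0, d_2 = 1, ..., and d_n = 2 - 2/n increases monotonically toward 2. All terms lie in [0, 2), so |d_n| = d_n and the supremum is the limit 2, which is not attained by any individual d_n. Hence ||D|| = 2.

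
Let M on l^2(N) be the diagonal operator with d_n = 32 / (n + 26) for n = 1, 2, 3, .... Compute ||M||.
||M|| = 32/27 (attained at n = 1)

For M diagonal, ||M|| = sup_n |d_n| = sup_n 32/(n + 26). This is positive and strictly decreasing in n, so the supremum is attained at n = 1: d_1 = 32/(1 + 26) = 32/27. Hence ||M|| = 32/27.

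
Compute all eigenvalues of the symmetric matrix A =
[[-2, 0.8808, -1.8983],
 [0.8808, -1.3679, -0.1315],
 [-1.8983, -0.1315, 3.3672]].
sigma(A) ≈ {-3, -1, 4}

A is real symmetric, so its spectrum consists of real eigenvalues. Expanding the characteristic polynomial of the displayed matrix gives
  det(λ I - A) = p(λ) = λ^3 + (0)λ^2 + (-13)λ + (-12).
Solving p(λ) = 0 yields eigenvalues ≈ -3, -1, 4. (A is shown rounded to 4 decimals, so these recover the underlying integer eigenvalues to within that precision.)
Verification: the trace of A = 0 equals the sum of eigenvalues 0, and det(A) ≈ 12.0001 matches the eigenvalue product 12.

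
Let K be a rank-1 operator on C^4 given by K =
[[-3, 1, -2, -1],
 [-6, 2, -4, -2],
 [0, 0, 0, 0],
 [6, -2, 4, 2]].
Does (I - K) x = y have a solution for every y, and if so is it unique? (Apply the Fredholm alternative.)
(I - K) is singular (det(I - K) = 0, i.e. 1 ∈ sigma(K)). (I - K) x = y is solvable iff y ⊥ ker((I - K)^*) = span{(-3, 1, -2, -1)}, i.e. iff -3y_1 + y_2 - 2y_3 - y_4 = 0. When solvable, the solutions are x = y + c·(1, 2, 0, -2), c arbitrary (ker(I - K) = span{(1, 2, 0, -2)}, dimension 1).

K has rank 1, so it is an outer product K = u v^T: every row of K is a multiple of one row vector. Reading off the entries, u = (1, 2, 0, -2) and v = (-3, 1, -2, -1) (row i of K equals u_i·v^T). A rank-one matrix u v^T satisfies K u = u (v·u) and kills the (3)-dimensional subspace v^⊥, so its characteristic polynomial is lambda^3 (lambda - v·u) with v·u = tr K = 1. Hence the eigenvalues of I - K are 1 (multiplicity 3) and 1 - (1) = 0, so det(I - K) = 0. (Direct check: I - K =
[[4, -1, 2, 1],
 [6, -1, 4, 2],
 [0, 0, 1, 0],
 [-6, 2, -4, -1]]
has determinant 0.) So 1 is an eigenvalue of K and (I - K) is not invertible. The finite-dimensional Fredholm alternative says: either (I - K) is invertible, or ker(I - K) ≠ {0} and then range(I - K) = ker((I - K)^*)^⊥, with dim ker(I - K) = dim ker((I - K)^*). We are in the second case, so we need both kernels. Kernel of I - K: (I - K) u = u - u (v·u) = u - u = 0, so ker(I - K) = span{u} = span{(1, 2, 0, -2)} (it is exactly 1-dimensional because rank(I - K) = 3). Kernel of the adjoint: K is real, so (I - K)^* = I - K^T = I - v u^T, and (I - v u^T) v = v - v (u·v) = 0; hence ker((I - K)^*) = span{v} = span{(-3, 1, -2, -1)}. Therefore (I - K) x = y is solvable iff <y, v> = 0, i.e. iff -3y_1 + y_2 - 2y_3 - y_4 = 0. When this holds, K y = u (v·y) = 0, so (I - K) y = y and x = y is a particular solution; the full solution set is the line x = y + c·u = y + c·(1, 2, 0, -2), c ∈ C.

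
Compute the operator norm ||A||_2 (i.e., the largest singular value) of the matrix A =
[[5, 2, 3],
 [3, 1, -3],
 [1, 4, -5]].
||A||_2 ≈ 7.4622 (= sqrt(largest eigenvalue of A^T A))

||A||_2 = sigma_max(A) = sqrt(lambda_max(A^T A)). Form the symmetric matrix M = A^T A =
[[35, 17, 1],
 [17, 21, -17],
 [1, -17, 43]].
Its characteristic polynomial (trace, sum of principal 2x2 minors, determinant of M give the coefficients) is
  p(λ) = det(λ I - M) = λ^3 - 99λ^2 + 2564λ - 8464.
No integer candidate from the rational root theorem (±divisors of 8464) is a root, so the roots are irrational. The cubic discriminant is Δ = 896504656 > 0, so there are three distinct real roots. p(3) = -1636 and p(4) = 272 have opposite signs, so a root lies in (3, 4); Newton's method refines it to λ ≈ 3.8516. p(39) = 272 and p(40) = -304 have opposite signs, so a root lies in (39, 40); Newton's method refines it to λ ≈ 39.4638. p(55) = -544 and p(56) = 272 have opposite signs, so a root lies in (55, 56); Newton's method refines it to λ ≈ 55.6846. Check (Vieta): the three roots sum to 99, matching tr M = 99.
So the eigenvalues of A^T A are ≈ 3.8516, 39.4638, 55.6846 (all ≥ 0, as they must be for A^T A). The largest is λ_max ≈ 55.6846, hence ||A||_2 = sqrt(λ_max) ≈ 7.4622.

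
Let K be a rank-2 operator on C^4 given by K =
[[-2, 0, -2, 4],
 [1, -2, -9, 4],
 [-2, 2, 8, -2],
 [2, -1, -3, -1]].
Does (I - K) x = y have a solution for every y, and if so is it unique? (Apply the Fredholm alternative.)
(I - K) is invertible (det(I - K) = -30 ≠ 0), so for every y in C^4 the equation (I - K) x = y has a unique solution.

K has rank 2 and factors as K = U V^T = u1 v1^T + u2 v2^T with u1 = (-2, -3, 2, 0), v1 = (1, 0, 1, -2), u2 = (0, -2, 2, -1), v2 = (-2, 1, 3, 1) (multiplying out reproduces the displayed K). The nonzero eigenvalues of U V^T coincide with those of the 2 x 2 matrix G = V^T U = [[v1·u1, v1·u2], [v2·u1, v2·u2]] = [[0, 4], [7, 3]], and by the Sylvester determinant identity det(I_4 - U V^T) = det(I_2 - V^T U) = det([[1, -4], [-7, -2]]) = (1)(-2) - (-4)(-7) = -30. (Direct check: I - K =
[[3, 0, 2, -4],
 [-1, 3, 9, -4],
 [2, -2, -7, 2],
 [-2, 1, 3, 2]]
has determinant -30.) The finite-dimensional Fredholm alternative says: either (I - K) is invertible, or ker(I - K) ≠ {0} and then range(I - K) = ker((I - K)^*)^⊥, with dim ker(I - K) = dim ker((I - K)^*). Since det(I - K) ≠ 0, 1 is not an eigenvalue of K and ker(I - K) = {0}, so we are in the first case: for every y there is a unique x = (I - K)^(-1) y. (Explicitly, by the Woodbury identity, (I - U V^T)^(-1) = I + U (I_2 - G)^(-1) V^T.)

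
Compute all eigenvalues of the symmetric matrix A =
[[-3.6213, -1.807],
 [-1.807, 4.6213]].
sigma(A) ≈ {-4, 5}

A is real symmetric, so its spectrum consists of real eigenvalues. Expanding the characteristic polynomial of the displayed matrix gives
  det(λ I - A) = p(λ) = λ^2 + (-1)λ + (-20).
Solving p(λ) = 0 yields eigenvalues ≈ -4, 5. (A is shown rounded to 4 decimals, so these recover the underlying integer eigenvalues to within that precision.)
Verification: the trace of A = 1 equals the sum of eigenvalues 1, and det(A) ≈ -20.0004 matches the eigenvalue product -20.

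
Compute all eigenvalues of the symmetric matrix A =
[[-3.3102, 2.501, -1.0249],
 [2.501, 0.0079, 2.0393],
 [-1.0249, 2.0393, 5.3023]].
sigma(A) ≈ {-5, 1, 6}

A is real symmetric, so its spectrum consists of real eigenvalues. Expanding the characteristic polynomial of the displayed matrix gives
  det(λ I - A) = p(λ) = λ^3 + (-2)λ^2 + (-29)λ + (30.0011).
Solving p(λ) = 0 yields eigenvalues ≈ -5, 1, 6. (A is shown rounded to 4 decimals, so these recover the underlying integer eigenvalues to within that precision.)
Verification: the trace of A = 2 equals the sum of eigenvalues 2, and det(A) ≈ -30.0011 matches the eigenvalue product -30.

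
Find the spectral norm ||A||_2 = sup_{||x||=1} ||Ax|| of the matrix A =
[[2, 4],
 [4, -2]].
||A||_2 = sqrt(20) ≈ 4.4721 (= sqrt(largest eigenvalue of A^T A))

||A||_2 = sigma_max(A) = sqrt(lambda_max(A^T A)). Form the symmetric matrix M = A^T A =
[[20, 0],
 [0, 20]].
Its characteristic polynomial (trace, determinant of M give the coefficients) is
  p(λ) = det(λ I - M) = λ^2 - 40λ + 400.
For λ^2 - 40λ + 400 the discriminant is 0. It is a perfect square (0^2), so the roots are rational: λ = (40 ± 0)/2 = 20, 20.
So the eigenvalues of A^T A are ≈ 20, 20 (all ≥ 0, as they must be for A^T A). The largest is λ_max = 20, hence ||A||_2 = sqrt(λ_max) = sqrt(20) ≈ 4.4721.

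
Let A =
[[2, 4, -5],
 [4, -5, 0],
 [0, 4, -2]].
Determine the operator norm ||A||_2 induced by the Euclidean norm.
||A||_2 ≈ 8.6477 (= sqrt(largest eigenvalue of A^T A))

||A||_2 = sigma_max(A) = sqrt(lambda_max(A^T A)). Form the symmetric matrix M = A^T A =
[[20, -12, -10],
 [-12, 57, -28],
 [-10, -28, 29]].
Its characteristic polynomial (trace, sum of principal 2x2 minors, determinant of M give the coefficients) is
  p(λ) = det(λ I - M) = λ^3 - 106λ^2 + 2345λ - 784.
No integer candidate from the rational root theorem (±divisors of 784) is a root, so the roots are irrational. The cubic discriminant is Δ = 9962388352 > 0, so there are three distinct real roots. p(0) = -784 and p(1) = 1456 have opposite signs, so a root lies in (0, 1); Newton's method refines it to λ ≈ 0.3395. p(30) = 1166 and p(31) = -164 have opposite signs, so a root lies in (30, 31); Newton's method refines it to λ ≈ 30.8778. p(74) = -2486 and p(75) = 716 have opposite signs, so a root lies in (74, 75); Newton's method refines it to λ ≈ 74.7826. Check (Vieta): the three roots sum to 106, matching tr M = 106.
So the eigenvalues of A^T A are ≈ 0.3395, 30.8778, 74.7826 (all ≥ 0, as they must be for A^T A). The largest is λ_max ≈ 74.7826, hence ||A||_2 = sqrt(λ_max) ≈ 8.6477.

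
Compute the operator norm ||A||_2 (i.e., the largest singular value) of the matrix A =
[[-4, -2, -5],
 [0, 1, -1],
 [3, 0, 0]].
||A||_2 ≈ 6.9864 (= sqrt(largest eigenvalue of A^T A))

||A||_2 = sigma_max(A) = sqrt(lambda_max(A^T A)). Form the symmetric matrix M = A^T A =
[[25, 8, 20],
 [8, 5, 9],
 [20, 9, 26]].
Its characteristic polynomial (trace, sum of principal 2x2 minors, determinant of M give the coefficients) is
  p(λ) = det(λ I - M) = λ^3 - 56λ^2 + 360λ - 441.
No integer candidate from the rational root theorem (±divisors of 441) is a root, so the roots are irrational. The cubic discriminant is Δ = 64794069 > 0, so there are three distinct real roots. p(1) = -136 and p(2) = 63 have opposite signs, so a root lies in (1, 2); Newton's method refines it to λ ≈ 1.6228. p(5) = 84 and p(6) = -81 have opposite signs, so a root lies in (5, 6); Newton's method refines it to λ ≈ 5.5677. p(48) = -1593 and p(49) = 392 have opposite signs, so a root lies in (48, 49); Newton's method refines it to λ ≈ 48.8095. Check (Vieta): the three roots sum to 56, matching tr M = 56.
So the eigenvalues of A^T A are ≈ 1.6228, 5.5677, 48.8095 (all ≥ 0, as they must be for A^T A). The largest is λ_max ≈ 48.8095, hence ||A||_2 = sqrt(λ_max) ≈ 6.9864.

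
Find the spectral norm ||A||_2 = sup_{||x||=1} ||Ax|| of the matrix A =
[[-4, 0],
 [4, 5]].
||A||_2 = sqrt((57 + sqrt(1649))/2) ≈ 6.986 (= sqrt(largest eigenvalue of A^T A))

||A||_2 = sigma_max(A) = sqrt(lambda_max(A^T A)). Form the symmetric matrix M = A^T A =
[[32, 20],
 [20, 25]].
Its characteristic polynomial (trace, determinant of M give the coefficients) is
  p(λ) = det(λ I - M) = λ^2 - 57λ + 400.
For λ^2 - 57λ + 400 the discriminant is 1649. It is nonnegative but not a perfect square, so the roots are real and irrational: λ = (57 ± sqrt(1649))/2 ≈ 48.8039, 8.1961.
So the eigenvalues of A^T A are ≈ 8.1961, 48.8039 (all ≥ 0, as they must be for A^T A). The largest is λ_max = (57 + sqrt(1649))/2 ≈ 48.8039, hence ||A||_2 = sqrt(λ_max) = sqrt((57 + sqrt(1649))/2) ≈ 6.986.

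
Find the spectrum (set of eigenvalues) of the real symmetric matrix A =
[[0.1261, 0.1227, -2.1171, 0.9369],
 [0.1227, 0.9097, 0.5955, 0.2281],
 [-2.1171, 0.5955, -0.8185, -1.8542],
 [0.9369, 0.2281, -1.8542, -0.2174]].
sigma(A) ≈ {-3, -1, 1, 3}

A is real symmetric, so its spectrum consists of real eigenvalues. Expanding the characteristic polynomial of the displayed matrix gives
  det(λ I - A) = p(λ) = λ^4 + (0)λ^3 + (-10)λ^2 + (0)λ + (9).
Solving p(λ) = 0 yields eigenvalues ≈ -3, -1, 1, 3. (A is shown rounded to 4 decimals, so these recover the underlying integer eigenvalues to within that precision.)
Verification: the trace of A = 0 equals the sum of eigenvalues 0, and det(A) ≈ 8.9999 matches the eigenvalue product 9.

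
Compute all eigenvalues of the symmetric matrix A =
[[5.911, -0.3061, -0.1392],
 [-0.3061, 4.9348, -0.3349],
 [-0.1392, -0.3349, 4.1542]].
sigma(A) ≈ {4, 5, 6}

A is real symmetric, so its spectrum consists of real eigenvalues. Expanding the characteristic polynomial of the displayed matrix gives
  det(λ I - A) = p(λ) = λ^3 + (-15)λ^2 + (74)λ + (-120).
Solving p(λ) = 0 yields eigenvalues ≈ 4, 5, 6. (A is shown rounded to 4 decimals, so these recover the underlying integer eigenvalues to within that precision.)
Verification: the trace of A = 15 equals the sum of eigenvalues 15, and det(A) ≈ 120.0000 matches the eigenvalue product 120.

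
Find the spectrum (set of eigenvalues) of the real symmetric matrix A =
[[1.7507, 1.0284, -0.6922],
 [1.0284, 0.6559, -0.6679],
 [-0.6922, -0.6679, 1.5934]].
sigma(A) ≈ {0, 1, 3}

A is real symmetric, so its spectrum consists of real eigenvalues. Expanding the characteristic polynomial of the displayed matrix gives
  det(λ I - A) = p(λ) = λ^3 + (-4)λ^2 + (3)λ + (0).
Solving p(λ) = 0 yields eigenvalues ≈ 0, 1, 3. (A is shown rounded to 4 decimals, so these recover the underlying integer eigenvalues to within that precision.)
Verification: the trace of A = 4 equals the sum of eigenvalues 4, and det(A) ≈ 0.0001 matches the eigenvalue product 0.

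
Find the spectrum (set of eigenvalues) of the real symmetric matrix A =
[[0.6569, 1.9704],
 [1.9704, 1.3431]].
sigma(A) ≈ {-1, 3}

A is real symmetric, so its spectrum consists of real eigenvalues. Expanding the characteristic polynomial of the displayed matrix gives
  det(λ I - A) = p(λ) = λ^2 + (-2)λ + (-3).
Solving p(λ) = 0 yields eigenvalues ≈ -1, 3. (A is shown rounded to 4 decimals, so these recover the underlying integer eigenvalues to within that precision.)
Verification: the trace of A = 2 equals the sum of eigenvalues 2, and det(A) ≈ -3.0002 matches the eigenvalue product -3.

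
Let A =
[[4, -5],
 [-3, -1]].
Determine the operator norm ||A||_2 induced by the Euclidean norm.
||A||_2 = sqrt((51 + sqrt(1157))/2) ≈ 6.5198 (= sqrt(largest eigenvalue of A^T A))

||A||_2 = sigma_max(A) = sqrt(lambda_max(A^T A)). Form the symmetric matrix M = A^T A =
[[25, -17],
 [-17, 26]].
Its characteristic polynomial (trace, determinant of M give the coefficients) is
  p(λ) = det(λ I - M) = λ^2 - 51λ + 361.
For λ^2 - 51λ + 361 the discriminant is 1157. It is nonnegative but not a perfect square, so the roots are real and irrational: λ = (51 ± sqrt(1157))/2 ≈ 42.5074, 8.4926.
So the eigenvalues of A^T A are ≈ 8.4926, 42.5074 (all ≥ 0, as they must be for A^T A). The largest is λ_max = (51 + sqrt(1157))/2 ≈ 42.5074, hence ||A||_2 = sqrt(λ_max) = sqrt((51 + sqrt(1157))/2) ≈ 6.5198.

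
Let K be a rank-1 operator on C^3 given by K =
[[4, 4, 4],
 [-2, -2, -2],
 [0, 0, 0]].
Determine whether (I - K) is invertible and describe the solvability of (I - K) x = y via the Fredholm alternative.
(I - K) is invertible (det(I - K) = -1 ≠ 0), so for every y in C^3 the equation (I - K) x = y has a unique solution.

K has rank 1, so it is an outer product K = u v^T: every row of K is a multiple of one row vector. Reading off the entries, u = (-2, 1, 0) and v = (-2, -2, -2) (row i of K equals u_i·v^T). A rank-one matrix u v^T satisfies K u = u (v·u) and kills the (2)-dimensional subspace v^⊥, so its characteristic polynomial is lambda^2 (lambda - v·u) with v·u = tr K = 2. Hence the eigenvalues of I - K are 1 (multiplicity 2) and 1 - (2) = -1, so det(I - K) = -1. (Direct check: I - K =
[[-3, -4, -4],
 [2, 3, 2],
 [0, 0, 1]]
has determinant -1.) The finite-dimensional Fredholm alternative says: either (I - K) is invertible, or ker(I - K) ≠ {0} and then range(I - K) = ker((I - K)^*)^⊥, with dim ker(I - K) = dim ker((I - K)^*). Since det(I - K) ≠ 0, 1 is not an eigenvalue of K and ker(I - K) = {0}, so we are in the first case: for every y there is a unique x = (I - K)^(-1) y. Explicitly, by the Sherman–Morrison formula, (I - u v^T)^(-1) = I + u v^T/(1 - v·u), i.e. (I - K)^(-1) = I - K.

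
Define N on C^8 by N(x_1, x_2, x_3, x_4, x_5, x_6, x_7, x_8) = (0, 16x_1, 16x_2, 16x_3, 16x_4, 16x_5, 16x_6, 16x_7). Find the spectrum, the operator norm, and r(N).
sigma(N) = {0}; ||N|| = 16; r(N) = 0. (N is nilpotent with N^8 = 0.)

On C^8, N is a strictly lower-triangular matrix with 16 on the subdiagonal and zeros elsewhere, so its characteristic polynomial is lambda^8 and every eigenvalue is 0: sigma(N) = {0}. For the operator norm, N e_i = 16e_{i+1} for i = 1, ..., 7 and N e_8 = 0, so the singular values of N are 16 (with multiplicity 7) and 0; hence ||N|| = 16. The spectral radius r(N) = max|lambda| = 0. Note ||N|| > r(N) — characteristic of non-normal nilpotent operators. Indeed N^8 = 0.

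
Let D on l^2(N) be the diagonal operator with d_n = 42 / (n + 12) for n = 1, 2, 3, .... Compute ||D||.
||D|| = 42/13 (attained at n = 1)

For D diagonal, ||D|| = sup_n |d_n| = sup_n 42/(n + 12). This is positive and strictly decreasing in n, so the supremum is attained at n = 1: d_1 = 42/(1 + 12) = 42/13. Hence ||D|| = 42/13.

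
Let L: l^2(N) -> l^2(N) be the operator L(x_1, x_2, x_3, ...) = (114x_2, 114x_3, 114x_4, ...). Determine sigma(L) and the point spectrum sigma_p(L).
sigma(L) = closed disk {z in C : |z| ≤ 114}; sigma_p(L) = open disk {z in C : |z| < 114}

Note L = 114·V where V is the unit left shift (V x)_k = x_{k+1}; so sigma(L) = 114·sigma(V) and ||L|| = 114||V||. ||L x||^2 = 12996sum_{k≥2} |x_k|^2 ≤ 12996||x||^2, with equality on {x : x_1 = 0}, so ||L|| = 114. For any lambda with |lambda| < 114, set r = lambda/114 (|r| < 1); the vector x = (1, r, r^2, ...) is in l^2 and satisfies L x = 114(r, r^2, ...) = lambda x, so lambda is an eigenvalue. On the boundary |lambda| = 114 the geometric series diverges, so no l^2 eigenvector exists, but these lambda lie in the approximate point spectrum. Hence sigma(L) is the closed disk of radius 114 and sigma_p(L) is the open disk.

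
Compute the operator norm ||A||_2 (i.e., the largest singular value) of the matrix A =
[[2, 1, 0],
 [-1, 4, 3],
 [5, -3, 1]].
||A||_2 ≈ 6.761 (= sqrt(largest eigenvalue of A^T A))

||A||_2 = sigma_max(A) = sqrt(lambda_max(A^T A)). Form the symmetric matrix M = A^T A =
[[30, -17, 2],
 [-17, 26, 9],
 [2, 9, 10]].
Its characteristic polynomial (trace, sum of principal 2x2 minors, determinant of M give the coefficients) is
  p(λ) = det(λ I - M) = λ^3 - 66λ^2 + 966λ - 1764.
No integer candidate from the rational root theorem (±divisors of 1764) is a root, so the roots are irrational. The cubic discriminant is Δ = 370905696 > 0, so there are three distinct real roots. p(2) = -88 and p(3) = 567 have opposite signs, so a root lies in (2, 3); Newton's method refines it to λ ≈ 2.1246. p(18) = 72 and p(19) = -377 have opposite signs, so a root lies in (18, 19); Newton's method refines it to λ ≈ 18.1637. p(45) = -819 and p(46) = 352 have opposite signs, so a root lies in (45, 46); Newton's method refines it to λ ≈ 45.7118. Check (Vieta): the three roots sum to 66, matching tr M = 66.
So the eigenvalues of A^T A are ≈ 2.1246, 18.1637, 45.7118 (all ≥ 0, as they must be for A^T A). The largest is λ_max ≈ 45.7118, hence ||A||_2 = sqrt(λ_max) ≈ 6.761.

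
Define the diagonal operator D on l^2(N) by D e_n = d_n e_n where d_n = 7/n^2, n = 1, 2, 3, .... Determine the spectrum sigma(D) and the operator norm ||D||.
sigma(D) = {7/n^2 : n ≥ 1} ∪ {0}; ||D|| = 7

A bounded diagonal operator on l^2 with diagonal entries d_n has spectrum equal to the closure of {d_n : n ≥ 1}: every d_n is an eigenvalue (with eigenvector e_n), so {d_n} ⊂ sigma(D); the spectrum is closed, so its closure is too; and for lambda not in the closure, (D - lambda I) has bounded inverse (the diagonal entries 1/(d_n - lambda) are bounded). For our sequence d_n = 7/n^2, n = 1, 2, 3, ...:
  - {d_n} = {7/n^2 : n ≥ 1}; the only limit point is 0
  - closure = {7/n^2 : n ≥ 1} ∪ {0}
For the norm: a diagonal operator has ||D|| = sup_n |d_n|. Here d_n = 7/n^2 is positive and decreasing, so sup_n |d_n| = d_1 = 7. So ||D|| = 7.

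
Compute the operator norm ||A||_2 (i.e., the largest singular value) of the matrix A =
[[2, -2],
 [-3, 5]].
||A||_2 = sqrt((42 + sqrt(1700))/2) ≈ 6.451 (= sqrt(largest eigenvalue of A^T A))

||A||_2 = sigma_max(A) = sqrt(lambda_max(A^T A)). Form the symmetric matrix M = A^T A =
[[13, -19],
 [-19, 29]].
Its characteristic polynomial (trace, determinant of M give the coefficients) is
  p(λ) = det(λ I - M) = λ^2 - 42λ + 16.
For λ^2 - 42λ + 16 the discriminant is 1700. It is nonnegative but not a perfect square, so the roots are real and irrational: λ = (42 ± sqrt(1700))/2 ≈ 41.6155, 0.3845.
So the eigenvalues of A^T A are ≈ 0.3845, 41.6155 (all ≥ 0, as they must be for A^T A). The largest is λ_max = (42 + sqrt(1700))/2 ≈ 41.6155, hence ||A||_2 = sqrt(λ_max) = sqrt((42 + sqrt(1700))/2) ≈ 6.451.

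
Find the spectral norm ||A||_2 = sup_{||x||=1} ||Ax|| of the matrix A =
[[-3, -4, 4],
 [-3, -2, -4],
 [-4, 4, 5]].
||A||_2 ≈ 8.436 (= sqrt(largest eigenvalue of A^T A))

||A||_2 = sigma_max(A) = sqrt(lambda_max(A^T A)). Form the symmetric matrix M = A^T A =
[[34, 2, -20],
 [2, 36, 12],
 [-20, 12, 57]].
Its characteristic polynomial (trace, sum of principal 2x2 minors, determinant of M give the coefficients) is
  p(λ) = det(λ I - M) = λ^3 - 127λ^2 + 4666λ - 49284.
No integer candidate from the rational root theorem (±divisors of 49284) is a root, so the roots are irrational. The cubic discriminant is Δ = 1105035924 > 0, so there are three distinct real roots. p(18) = -612 and p(19) = 382 have opposite signs, so a root lies in (18, 19); Newton's method refines it to λ ≈ 18.5984. p(37) = 148 and p(38) = -492 have opposite signs, so a root lies in (37, 38); Newton's method refines it to λ ≈ 37.2354. p(71) = -294 and p(72) = 1548 have opposite signs, so a root lies in (71, 72); Newton's method refines it to λ ≈ 71.1662. Check (Vieta): the three roots sum to 127, matching tr M = 127.
So the eigenvalues of A^T A are ≈ 18.5984, 37.2354, 71.1662 (all ≥ 0, as they must be for A^T A). The largest is λ_max ≈ 71.1662, hence ||A||_2 = sqrt(λ_max) ≈ 8.436.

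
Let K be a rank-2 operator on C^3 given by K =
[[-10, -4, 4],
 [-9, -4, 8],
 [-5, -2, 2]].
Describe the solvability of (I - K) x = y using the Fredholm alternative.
(I - K) is invertible (det(I - K) = 25 ≠ 0), so for every y in C^3 the equation (I - K) x = y has a unique solution.

K has rank 2 and factors as K = U V^T = u1 v1^T + u2 v2^T with u1 = (2, 3, 1), v1 = (-2, -1, 3), u2 = (-2, -1, -1), v2 = (3, 1, 1) (multiplying out reproduces the displayed K). The nonzero eigenvalues of U V^T coincide with those of the 2 x 2 matrix G = V^T U = [[v1·u1, v1·u2], [v2·u1, v2·u2]] = [[-4, 2], [10, -8]], and by the Sylvester determinant identity det(I_3 - U V^T) = det(I_2 - V^T U) = det([[5, -2], [-10, 9]]) = (5)(9) - (-2)(-10) = 25. (Direct check: I - K =
[[11, 4, -4],
 [9, 5, -8],
 [5, 2, -1]]
has determinant 25.) The finite-dimensional Fredholm alternative says: either (I - K) is invertible, or ker(I - K) ≠ {0} and then range(I - K) = ker((I - K)^*)^⊥, with dim ker(I - K) = dim ker((I - K)^*). Since det(I - K) ≠ 0, 1 is not an eigenvalue of K and ker(I - K) = {0}, so we are in the first case: for every y there is a unique x = (I - K)^(-1) y. (Explicitly, by the Woodbury identity, (I - U V^T)^(-1) = I + U (I_2 - G)^(-1) V^T.)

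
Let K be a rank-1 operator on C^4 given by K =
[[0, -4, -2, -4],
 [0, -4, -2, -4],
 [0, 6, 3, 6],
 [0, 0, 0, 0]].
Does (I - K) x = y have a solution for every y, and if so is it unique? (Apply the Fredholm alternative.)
(I - K) is invertible (det(I - K) = 2 ≠ 0), so for every y in C^4 the equation (I - K) x = y has a unique solution.

K has rank 1, so it is an outer product K = u v^T: every row of K is a multiple of one row vector. Reading off the entries, u = (2, 2, -3, 0) and v = (0, -2, -1, -2) (row i of K equals u_i·v^T). A rank-one matrix u v^T satisfies K u = u (v·u) and kills the (3)-dimensional subspace v^⊥, so its characteristic polynomial is lambda^3 (lambda - v·u) with v·u = tr K = -1. Hence the eigenvalues of I - K are 1 (multiplicity 3) and 1 - (-1) = 2, so det(I - K) = 2. (Direct check: I - K =
[[1, 4, 2, 4],
 [0, 5, 2, 4],
 [0, -6, -2, -6],
 [0, 0, 0, 1]]
has determinant 2.) The finite-dimensional Fredholm alternative says: either (I - K) is invertible, or ker(I - K) ≠ {0} and then range(I - K) = ker((I - K)^*)^⊥, with dim ker(I - K) = dim ker((I - K)^*). Since det(I - K) ≠ 0, 1 is not an eigenvalue of K and ker(I - K) = {0}, so we are in the first case: for every y there is a unique x = (I - K)^(-1) y. Explicitly, by the Sherman–Morrison formula, (I - u v^T)^(-1) = I + u v^T/(1 - v·u), i.e. (I - K)^(-1) = I + K/(2).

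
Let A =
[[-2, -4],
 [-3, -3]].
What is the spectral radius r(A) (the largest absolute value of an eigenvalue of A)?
r(A) = 6

The eigenvalues of A are the roots of its characteristic polynomial. With M = A (coefficients from the trace and determinant):
  p(λ) = det(λ I - M) = λ^2 + 5λ - 6.
For λ^2 + 5λ - 6 the discriminant is 49. It is a perfect square (7^2), so the roots are rational: λ = (-5 ± 7)/2 = 1, -6.
Thus the eigenvalues (to 4 decimals) are 1 (modulus 1); -6 (modulus 6). The spectral radius is the largest modulus: r(A) = 6. (Cross-check: r(A) ≤ ||A||_2 ≈ 6.085; equality holds whenever A is normal, though it can also hold for some non-normal A.)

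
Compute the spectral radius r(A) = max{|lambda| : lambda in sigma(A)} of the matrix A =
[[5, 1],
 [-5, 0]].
r(A) = (5 + sqrt(5))/2 ≈ 3.618

The eigenvalues of A are the roots of its characteristic polynomial. With M = A (coefficients from the trace and determinant):
  p(λ) = det(λ I - M) = λ^2 - 5λ + 5.
For λ^2 - 5λ + 5 the discriminant is 5. It is nonnegative but not a perfect square, so the roots are real and irrational: λ = (5 ± sqrt(5))/2 ≈ 3.618, 1.382.
Thus the eigenvalues (to 4 decimals) are 3.618 (modulus 3.618); 1.382 (modulus 1.382). The spectral radius is the largest modulus: r(A) = (5 + sqrt(5))/2 ≈ 3.618. (Cross-check: r(A) ≤ ||A||_2 ≈ 7.1067; equality holds whenever A is normal, though it can also hold for some non-normal A.)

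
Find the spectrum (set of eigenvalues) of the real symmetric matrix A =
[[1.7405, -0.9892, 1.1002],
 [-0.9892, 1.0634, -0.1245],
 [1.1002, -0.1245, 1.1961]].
sigma(A) ≈ {0, 1, 3}

A is real symmetric, so its spectrum consists of real eigenvalues. Expanding the characteristic polynomial of the displayed matrix gives
  det(λ I - A) = p(λ) = λ^3 + (-4)λ^2 + (3)λ + (0).
Solving p(λ) = 0 yields eigenvalues ≈ 0, 1, 3. (A is shown rounded to 4 decimals, so these recover the underlying integer eigenvalues to within that precision.)
Verification: the trace of A = 4 equals the sum of eigenvalues 4, and det(A) ≈ 0.0002 matches the eigenvalue product 0.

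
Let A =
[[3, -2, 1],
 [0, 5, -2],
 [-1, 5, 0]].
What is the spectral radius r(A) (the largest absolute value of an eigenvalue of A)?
r(A) ≈ 3.4667

The eigenvalues of A are the roots of its characteristic polynomial. With M = A (coefficients from the trace, the sum of principal 2x2 minors, and det A):
  p(λ) = det(λ I - M) = λ^3 - 8λ^2 + 26λ - 31.
No integer candidate from the rational root theorem (±divisors of 31) is a root, so the roots are irrational. The cubic discriminant is Δ = -411 < 0, so there is one real root and a complex-conjugate pair. p(2) = -3 and p(3) = 2 have opposite signs, so a root lies in (2, 3); Newton's method refines it to λ ≈ 2.5795. Dividing out (λ - (2.5795)) leaves approximately λ^2 - 5.4205λ + 12.0178. For λ^2 - 5.4205λ + 12.0178 the discriminant is -18.6895. It is negative, so the remaining roots are the complex-conjugate pair λ ≈ 2.7102 ± 2.1616i. Their product equals the constant term, so |λ|^2 ≈ 12.0178 and |λ| ≈ 3.4667.
Thus the eigenvalues (to 4 decimals) are 2.5795 (modulus 2.5795); 2.7102 ± 2.1616i (modulus 3.4667). The spectral radius is the largest modulus: r(A) ≈ 3.4667. (Cross-check: r(A) ≤ ||A||_2 ≈ 7.7077; equality holds whenever A is normal, though it can also hold for some non-normal A.)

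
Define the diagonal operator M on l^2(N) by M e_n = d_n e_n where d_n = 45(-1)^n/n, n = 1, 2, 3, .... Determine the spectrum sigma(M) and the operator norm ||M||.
sigma(M) = {45(-1)^n/n : n ≥ 1} ∪ {0}; ||M|| = 45

A bounded diagonal operator on l^2 with diagonal entries d_n has spectrum equal to the closure of {d_n : n ≥ 1}: every d_n is an eigenvalue (with eigenvector e_n), so {d_n} ⊂ sigma(M); the spectrum is closed, so its closure is too; and for lambda not in the closure, (M - lambda I) has bounded inverse (the diagonal entries 1/(d_n - lambda) are bounded). For our sequence d_n = 45(-1)^n/n, n = 1, 2, 3, ...:
  - {d_n} = {45(-1)^n/n : n ≥ 1}; the only limit point is 0
  - closure = {45(-1)^n/n : n ≥ 1} ∪ {0}
For the norm: a diagonal operator has ||M|| = sup_n |d_n|. Here |d_n| = 45/n is decreasing, so sup_n |d_n| = |d_1| = 45. So ||M|| = 45.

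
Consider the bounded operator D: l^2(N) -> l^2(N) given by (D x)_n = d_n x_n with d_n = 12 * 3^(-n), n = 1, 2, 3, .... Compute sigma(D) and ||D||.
sigma(D) = {12 * 3^(-n) : n ≥ 1} ∪ {0}; ||D|| = 4

A bounded diagonal operator on l^2 with diagonal entries d_n has spectrum equal to the closure of {d_n : n ≥ 1}: every d_n is an eigenvalue (with eigenvector e_n), so {d_n} ⊂ sigma(D); the spectrum is closed, so its closure is too; and for lambda not in the closure, (D - lambda I) has bounded inverse (the diagonal entries 1/(d_n - lambda) are bounded). For our sequence d_n = 12 * 3^(-n), n = 1, 2, 3, ...:
  - {d_n} = {12 * 3^(-n) : n ≥ 1}; the only limit point is 0
  - closure = {12 * 3^(-n) : n ≥ 1} ∪ {0}
For the norm: a diagonal operator has ||D|| = sup_n |d_n|. Here d_n = 12 * 3^(-n) is positive and decreasing, so sup_n |d_n| = d_1 = 12/3 = 4. So ||D|| = 4.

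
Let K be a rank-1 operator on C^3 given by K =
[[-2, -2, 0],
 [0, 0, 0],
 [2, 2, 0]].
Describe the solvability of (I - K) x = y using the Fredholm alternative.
(I - K) is invertible (det(I - K) = 3 ≠ 0), so for every y in C^3 the equation (I - K) x = y has a unique solution.

K has rank 1, so it is an outer product K = u v^T: every row of K is a multiple of one row vector. Reading off the entries, u = (-1, 0, 1) and v = (2, 2, 0) (row i of K equals u_i·v^T). A rank-one matrix u v^T satisfies K u = u (v·u) and kills the (2)-dimensional subspace v^⊥, so its characteristic polynomial is lambda^2 (lambda - v·u) with v·u = tr K = -2. Hence the eigenvalues of I - K are 1 (multiplicity 2) and 1 - (-2) = 3, so det(I - K) = 3. (Direct check: I - K =
[[3, 2, 0],
 [0, 1, 0],
 [-2, -2, 1]]
has determinant 3.) The finite-dimensional Fredholm alternative says: either (I - K) is invertible, or ker(I - K) ≠ {0} and then range(I - K) = ker((I - K)^*)^⊥, with dim ker(I - K) = dim ker((I - K)^*). Since det(I - K) ≠ 0, 1 is not an eigenvalue of K and ker(I - K) = {0}, so we are in the first case: for every y there is a unique x = (I - K)^(-1) y. Explicitly, by the Sherman–Morrison formula, (I - u v^T)^(-1) = I + u v^T/(1 - v·u), i.e. (I - K)^(-1) = I + K/(3).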